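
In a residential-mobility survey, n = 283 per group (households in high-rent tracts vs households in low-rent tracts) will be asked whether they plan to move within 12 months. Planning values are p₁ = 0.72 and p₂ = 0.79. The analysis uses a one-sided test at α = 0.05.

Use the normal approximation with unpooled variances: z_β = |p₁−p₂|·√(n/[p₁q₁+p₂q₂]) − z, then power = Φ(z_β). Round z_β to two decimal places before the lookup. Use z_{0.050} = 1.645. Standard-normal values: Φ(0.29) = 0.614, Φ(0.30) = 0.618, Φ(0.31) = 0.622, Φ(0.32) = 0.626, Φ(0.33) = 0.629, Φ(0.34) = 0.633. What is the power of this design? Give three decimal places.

Power ≈ 0.618

z_β = |p₁−p₂|·√(n/[p₁q₁+p₂q₂]) − z_α
    = 0.07 · √(283/0.3675) − 1.645
    = 0.07 · 27.7501 − 1.645
    = 1.9425 − 1.645 = 0.2975 → 0.30
Power = Φ(0.30) = 0.618.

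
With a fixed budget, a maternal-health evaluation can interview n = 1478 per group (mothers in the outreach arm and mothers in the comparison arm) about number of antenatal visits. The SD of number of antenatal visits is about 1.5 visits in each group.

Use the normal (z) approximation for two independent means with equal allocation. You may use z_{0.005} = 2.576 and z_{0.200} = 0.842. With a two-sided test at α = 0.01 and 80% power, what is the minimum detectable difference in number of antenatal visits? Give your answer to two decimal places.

δ = (z_{α/2} + z_β) · √((σ₁²+σ₂²)/n)
  = (2.576 + 0.842) · √(4.5/1478)
  = 3.418 · √0.00304
  = 3.418 · 0.0552
  = 0.1886

Minimum detectable difference ≈ 0.19 visits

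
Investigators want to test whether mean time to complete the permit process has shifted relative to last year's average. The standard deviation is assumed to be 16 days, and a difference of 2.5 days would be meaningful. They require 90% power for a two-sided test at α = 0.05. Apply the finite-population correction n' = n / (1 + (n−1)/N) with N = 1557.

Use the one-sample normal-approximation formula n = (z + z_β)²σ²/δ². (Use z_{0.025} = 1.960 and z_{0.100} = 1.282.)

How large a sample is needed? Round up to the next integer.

n = (z_{α/2} + z_β)² · σ² / δ²
  = (1.960 + 1.282)² · 16² / 2.5²
  = 10.5106 · 256 / 6.25
  = 430.51
Finite-population correction (N = 1557): 430.51 / (1 + (430.51 − 1)/1557) = 337.43.
Round up → n = 338.

n = 338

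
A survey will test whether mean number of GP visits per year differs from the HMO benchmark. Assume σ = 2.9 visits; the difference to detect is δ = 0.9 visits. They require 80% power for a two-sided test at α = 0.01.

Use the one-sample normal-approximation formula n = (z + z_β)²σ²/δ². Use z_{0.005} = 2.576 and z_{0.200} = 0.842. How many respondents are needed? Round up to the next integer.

n = 122

n = (z_{α/2} + z_β)² · σ² / δ²
  = (2.576 + 0.842)² · 2.9² / 0.9²
  = 11.6827 · 8.41 / 0.81
  = 121.30
Round up → n = 122.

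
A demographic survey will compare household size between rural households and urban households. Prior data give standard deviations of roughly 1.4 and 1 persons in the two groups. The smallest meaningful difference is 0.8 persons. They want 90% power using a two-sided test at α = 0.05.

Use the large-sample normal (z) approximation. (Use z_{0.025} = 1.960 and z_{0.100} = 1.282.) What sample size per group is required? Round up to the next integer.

n = (z_{α/2} + z_β)² · (σ₁² + σ₂²) / δ²
  = (1.960 + 1.282)² · (1.4² + 1² = 2.96) / 0.8²
  = 10.5106 · 2.96 / 0.64
  = 48.61
Round up → n = 49 per group.

n = 49 per group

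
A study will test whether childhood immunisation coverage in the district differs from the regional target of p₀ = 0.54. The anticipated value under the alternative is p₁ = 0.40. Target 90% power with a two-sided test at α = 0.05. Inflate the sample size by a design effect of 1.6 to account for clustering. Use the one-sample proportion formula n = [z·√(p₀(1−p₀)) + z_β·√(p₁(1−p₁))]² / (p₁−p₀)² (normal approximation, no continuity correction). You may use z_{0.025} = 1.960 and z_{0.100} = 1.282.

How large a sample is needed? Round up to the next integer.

n = [z_{α/2}·√(p₀q₀) + z_β·√(p₁q₁)]² / (p₁ − p₀)²
  = [1.960·√(0.54·0.46) + 1.282·√(0.40·0.60)]² / (-0.14)²
  = [1.960·0.4984 + 1.282·0.4899]² / 0.0196
  = [1.6049]² / 0.0196
  = 131.41
Design effect: 1.6 × 131.41 = 210.26.
Round up → n = 211.

n = 211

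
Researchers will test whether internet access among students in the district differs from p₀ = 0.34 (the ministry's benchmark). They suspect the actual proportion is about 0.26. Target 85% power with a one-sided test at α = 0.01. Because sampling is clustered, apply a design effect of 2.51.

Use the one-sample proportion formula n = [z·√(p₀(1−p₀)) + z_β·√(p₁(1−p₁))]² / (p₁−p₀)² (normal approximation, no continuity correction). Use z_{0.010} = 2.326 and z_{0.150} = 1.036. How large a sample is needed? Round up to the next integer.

n = [z_α·√(p₀q₀) + z_β·√(p₁q₁)]² / (p₁ − p₀)²
  = [2.326·√(0.34·0.66) + 1.036·√(0.26·0.74)]² / (-0.08)²
  = [2.326·0.4737 + 1.036·0.4386]² / 0.0064
  = [1.5563]² / 0.0064
  = 378.43
Design effect: 2.51 × 378.43 = 949.87.
Round up → n = 950.

n = 950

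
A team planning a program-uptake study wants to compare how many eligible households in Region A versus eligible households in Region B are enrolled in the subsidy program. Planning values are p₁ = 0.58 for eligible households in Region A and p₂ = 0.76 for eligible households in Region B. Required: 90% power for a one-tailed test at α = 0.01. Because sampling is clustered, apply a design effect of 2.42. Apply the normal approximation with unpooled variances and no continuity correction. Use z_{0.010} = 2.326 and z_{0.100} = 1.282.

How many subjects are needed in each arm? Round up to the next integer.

n = 415 per group

n = (z_α + z_β)² · [p₁(1−p₁) + p₂(1−p₂)] / (p₁ − p₂)²
  = (2.326 + 1.282)² · (0.58·0.42 + 0.76·0.24) / (-0.18)²
  = (3.608)² · (0.2436 + 0.1824) / 0.0324
  = 13.0177 · 0.4260 / 0.0324
  = 171.16
Design effect: 2.42 × 171.16 = 414.20.
Round up → n = 415 per group.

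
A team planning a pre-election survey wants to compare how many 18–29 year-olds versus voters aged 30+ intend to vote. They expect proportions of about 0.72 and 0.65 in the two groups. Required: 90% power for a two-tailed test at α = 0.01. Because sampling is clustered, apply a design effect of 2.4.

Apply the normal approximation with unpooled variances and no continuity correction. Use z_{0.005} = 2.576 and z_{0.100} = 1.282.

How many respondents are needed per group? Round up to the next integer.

n = 3129 per group

n = (z_{α/2} + z_β)² · [p₁(1−p₁) + p₂(1−p₂)] / (p₁ − p₂)²
  = (2.576 + 1.282)² · (0.72·0.28 + 0.65·0.35) / (0.07)²
  = (3.858)² · (0.2016 + 0.2275) / 0.0049
  = 14.8842 · 0.4291 / 0.0049
  = 1303.43
Design effect: 2.4 × 1303.43 = 3128.23.
Round up → n = 3129 per group.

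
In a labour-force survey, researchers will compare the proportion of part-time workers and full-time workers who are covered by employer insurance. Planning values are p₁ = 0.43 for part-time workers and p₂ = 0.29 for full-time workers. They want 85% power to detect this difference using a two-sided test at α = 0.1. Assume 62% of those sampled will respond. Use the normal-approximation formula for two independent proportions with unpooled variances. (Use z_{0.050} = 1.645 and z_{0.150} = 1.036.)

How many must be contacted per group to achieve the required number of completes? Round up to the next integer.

n = 267 per group

n = (z_{α/2} + z_β)² · [p₁(1−p₁) + p₂(1−p₂)] / (p₁ − p₂)²
  = (1.645 + 1.036)² · (0.43·0.57 + 0.29·0.71) / (0.14)²
  = (2.681)² · (0.2451 + 0.2059) / 0.0196
  = 7.1878 · 0.4510 / 0.0196
  = 165.39
Adjust for 62% response: 165.39 / 0.62 = 266.76.
Round up → n = 267 per group.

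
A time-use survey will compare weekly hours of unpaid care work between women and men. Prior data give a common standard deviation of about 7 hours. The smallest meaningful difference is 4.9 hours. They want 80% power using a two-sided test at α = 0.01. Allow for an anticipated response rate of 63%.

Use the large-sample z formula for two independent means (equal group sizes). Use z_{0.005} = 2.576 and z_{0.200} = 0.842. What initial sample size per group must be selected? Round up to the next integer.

n = (z_{α/2} + z_β)² · (σ₁² + σ₂²) / δ²
  = (2.576 + 0.842)² · (2·7² = 98) / 4.9²
  = 11.6827 · 98 / 24.01
  = 47.68
Adjust for 63% response: 47.68 / 0.63 = 75.69.
Round up → n = 76 per group.

n = 76 per group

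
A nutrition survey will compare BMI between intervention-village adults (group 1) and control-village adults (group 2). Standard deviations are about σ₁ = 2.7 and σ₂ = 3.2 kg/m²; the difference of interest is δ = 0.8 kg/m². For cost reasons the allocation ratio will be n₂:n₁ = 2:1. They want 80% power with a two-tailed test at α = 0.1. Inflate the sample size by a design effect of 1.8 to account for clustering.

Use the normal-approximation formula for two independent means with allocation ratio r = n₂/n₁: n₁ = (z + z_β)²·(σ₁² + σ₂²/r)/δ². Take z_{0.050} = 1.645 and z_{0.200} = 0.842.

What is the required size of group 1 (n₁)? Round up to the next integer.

n₁ = 216

n₁ = (z_{α/2} + z_β)² · (σ₁² + σ₂²/r) / δ²
   = (1.645 + 0.842)² · (2.7² + 3.2²/2) / 0.8²
   = 6.1852 · (7.29 + 5.12) / 0.64
   = 6.1852 · 12.41 / 0.64
   = 119.93
Design effect: 1.8 × 119.93 = 215.88.
Round up → n₁ = 216; n₂ = r·n₁ = 2 × 216 = 432.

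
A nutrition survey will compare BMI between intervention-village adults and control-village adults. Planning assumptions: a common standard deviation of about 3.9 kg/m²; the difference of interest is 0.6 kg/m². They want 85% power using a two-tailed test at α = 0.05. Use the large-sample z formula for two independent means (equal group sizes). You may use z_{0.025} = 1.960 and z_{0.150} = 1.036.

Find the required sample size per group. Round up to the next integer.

n = (z_{α/2} + z_β)² · (σ₁² + σ₂²) / δ²
  = (1.960 + 1.036)² · (2·3.9² = 30.42) / 0.6²
  = 8.9760 · 30.42 / 0.36
  = 758.47
Round up → n = 759 per group.

n = 759 per group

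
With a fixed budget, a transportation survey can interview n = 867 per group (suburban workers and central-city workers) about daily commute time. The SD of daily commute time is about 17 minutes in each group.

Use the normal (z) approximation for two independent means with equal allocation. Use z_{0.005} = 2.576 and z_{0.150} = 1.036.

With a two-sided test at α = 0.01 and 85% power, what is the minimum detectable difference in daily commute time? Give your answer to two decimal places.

δ = (z_{α/2} + z_β) · √((σ₁²+σ₂²)/n)
  = (2.576 + 1.036) · √(578/867)
  = 3.612 · √0.66667
  = 3.612 · 0.8165
  = 2.9492

Minimum detectable difference ≈ 2.95 minutes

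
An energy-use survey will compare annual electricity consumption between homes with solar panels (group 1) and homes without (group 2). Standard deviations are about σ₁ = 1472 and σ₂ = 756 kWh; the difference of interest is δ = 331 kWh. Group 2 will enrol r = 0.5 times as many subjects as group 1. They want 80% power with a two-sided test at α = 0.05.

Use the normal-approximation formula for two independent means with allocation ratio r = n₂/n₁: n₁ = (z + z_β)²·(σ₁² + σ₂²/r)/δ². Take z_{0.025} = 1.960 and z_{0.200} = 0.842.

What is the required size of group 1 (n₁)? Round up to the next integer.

n₁ = 238

n₁ = (z_{α/2} + z_β)² · (σ₁² + σ₂²/r) / δ²
   = (1.960 + 0.842)² · (1472² + 756²/0.5) / 331²
   = 7.8512 · (2166784 + 1143072) / 109561
   = 7.8512 · 3309856 / 109561
   = 237.19
Round up → n₁ = 238; n₂ = r·n₁ = 0.5 × 238 = 119.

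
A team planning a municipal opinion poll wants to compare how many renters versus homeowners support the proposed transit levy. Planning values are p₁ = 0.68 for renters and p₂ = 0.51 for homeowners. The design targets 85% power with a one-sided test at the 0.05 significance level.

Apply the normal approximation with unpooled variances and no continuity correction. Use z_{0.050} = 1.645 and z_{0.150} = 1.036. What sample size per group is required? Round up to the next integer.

n = 117 per group

n = (z_α + z_β)² · [p₁(1−p₁) + p₂(1−p₂)] / (p₁ − p₂)²
  = (1.645 + 1.036)² · (0.68·0.32 + 0.51·0.49) / (0.17)²
  = (2.681)² · (0.2176 + 0.2499) / 0.0289
  = 7.1878 · 0.4675 / 0.0289
  = 116.27
Round up → n = 117 per group.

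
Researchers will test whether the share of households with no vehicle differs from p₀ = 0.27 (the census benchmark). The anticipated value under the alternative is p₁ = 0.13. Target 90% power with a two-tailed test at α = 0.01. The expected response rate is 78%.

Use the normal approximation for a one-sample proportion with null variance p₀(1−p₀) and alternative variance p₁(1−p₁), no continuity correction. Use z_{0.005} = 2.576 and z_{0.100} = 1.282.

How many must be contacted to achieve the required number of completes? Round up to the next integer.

n = [z_{α/2}·√(p₀q₀) + z_β·√(p₁q₁)]² / (p₁ − p₀)²
  = [2.576·√(0.27·0.73) + 1.282·√(0.13·0.87)]² / (-0.14)²
  = [2.576·0.4440 + 1.282·0.3363]² / 0.0196
  = [1.5748]² / 0.0196
  = 126.53
Adjust for 78% response: 126.53 / 0.78 = 162.21.
Round up → n = 163.

n = 163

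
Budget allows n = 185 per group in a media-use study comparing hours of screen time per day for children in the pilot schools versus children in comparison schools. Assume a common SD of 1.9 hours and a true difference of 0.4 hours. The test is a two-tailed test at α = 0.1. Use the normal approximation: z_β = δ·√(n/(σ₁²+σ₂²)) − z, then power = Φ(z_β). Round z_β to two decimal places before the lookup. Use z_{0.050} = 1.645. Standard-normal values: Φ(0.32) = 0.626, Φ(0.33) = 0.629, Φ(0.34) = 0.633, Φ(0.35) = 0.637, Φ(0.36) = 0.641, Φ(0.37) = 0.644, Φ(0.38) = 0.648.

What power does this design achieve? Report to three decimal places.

Power ≈ 0.648

z_β = δ·√(n/(σ₁²+σ₂²)) − z_{α/2}
    = 0.4 · √(185/7.22) − 1.645
    = 0.4 · 5.06194 − 1.645
    = 2.0248 − 1.645 = 0.3798 → 0.38
Power = Φ(0.38) = 0.648.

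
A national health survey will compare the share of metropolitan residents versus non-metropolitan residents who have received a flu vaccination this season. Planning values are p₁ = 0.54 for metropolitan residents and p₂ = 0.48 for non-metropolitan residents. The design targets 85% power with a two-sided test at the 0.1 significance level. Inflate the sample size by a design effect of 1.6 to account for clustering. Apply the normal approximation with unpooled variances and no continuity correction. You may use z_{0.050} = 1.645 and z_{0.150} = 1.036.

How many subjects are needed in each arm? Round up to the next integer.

n = 1591 per group

n = (z_{α/2} + z_β)² · [p₁(1−p₁) + p₂(1−p₂)] / (p₁ − p₂)²
  = (1.645 + 1.036)² · (0.54·0.46 + 0.48·0.52) / (0.06)²
  = (2.681)² · (0.2484 + 0.2496) / 0.0036
  = 7.1878 · 0.4980 / 0.0036
  = 994.31
Design effect: 1.6 × 994.31 = 1590.89.
Round up → n = 1591 per group.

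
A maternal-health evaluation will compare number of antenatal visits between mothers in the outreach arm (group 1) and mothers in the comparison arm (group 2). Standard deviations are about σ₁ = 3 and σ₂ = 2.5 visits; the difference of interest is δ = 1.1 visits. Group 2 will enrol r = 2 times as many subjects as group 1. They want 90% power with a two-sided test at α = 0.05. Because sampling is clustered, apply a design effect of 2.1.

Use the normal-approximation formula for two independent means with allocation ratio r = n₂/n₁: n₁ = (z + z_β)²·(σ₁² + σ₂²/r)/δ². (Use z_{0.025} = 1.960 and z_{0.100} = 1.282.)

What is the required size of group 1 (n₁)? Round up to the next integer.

n₁ = (z_{α/2} + z_β)² · (σ₁² + σ₂²/r) / δ²
   = (1.960 + 1.282)² · (3² + 2.5²/2) / 1.1²
   = 10.5106 · (9 + 3.125) / 1.21
   = 10.5106 · 12.125 / 1.21
   = 105.32
Design effect: 2.1 × 105.32 = 221.18.
Round up → n₁ = 222; n₂ = r·n₁ = 2 × 222 = 444.

n₁ = 222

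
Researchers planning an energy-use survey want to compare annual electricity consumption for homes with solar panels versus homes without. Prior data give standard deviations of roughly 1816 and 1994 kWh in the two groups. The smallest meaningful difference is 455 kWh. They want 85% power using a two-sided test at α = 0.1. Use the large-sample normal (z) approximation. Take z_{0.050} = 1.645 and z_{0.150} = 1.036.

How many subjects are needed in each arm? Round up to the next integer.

n = (z_{α/2} + z_β)² · (σ₁² + σ₂²) / δ²
  = (1.645 + 1.036)² · (1816² + 1994² = 7273892) / 455²
  = 7.1878 · 7273892 / 207025
  = 252.54
Round up → n = 253 per group.

n = 253 per group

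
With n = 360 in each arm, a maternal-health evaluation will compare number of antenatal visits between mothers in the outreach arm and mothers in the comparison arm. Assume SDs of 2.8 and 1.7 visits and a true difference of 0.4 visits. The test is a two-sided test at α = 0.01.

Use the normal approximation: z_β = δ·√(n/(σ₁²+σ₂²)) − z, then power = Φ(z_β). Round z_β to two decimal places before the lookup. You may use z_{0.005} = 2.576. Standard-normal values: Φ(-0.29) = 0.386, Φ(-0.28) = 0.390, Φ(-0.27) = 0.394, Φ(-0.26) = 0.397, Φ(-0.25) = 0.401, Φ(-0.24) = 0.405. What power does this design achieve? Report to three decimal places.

z_β = δ·√(n/(σ₁²+σ₂²)) − z_{α/2}
    = 0.4 · √(360/10.73) − 2.576
    = 0.4 · 5.79230 − 2.576
    = 2.3169 − 2.576 = -0.2591 → -0.26
Power = Φ(-0.26) = 0.397.

Power ≈ 0.397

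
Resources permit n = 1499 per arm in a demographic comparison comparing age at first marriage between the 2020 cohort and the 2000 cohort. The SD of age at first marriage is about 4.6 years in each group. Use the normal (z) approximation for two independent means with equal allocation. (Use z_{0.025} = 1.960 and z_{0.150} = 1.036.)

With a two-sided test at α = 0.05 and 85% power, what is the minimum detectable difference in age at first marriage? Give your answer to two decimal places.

Minimum detectable difference ≈ 0.50 years

δ = (z_{α/2} + z_β) · √((σ₁²+σ₂²)/n)
  = (1.960 + 1.036) · √(42.32/1499)
  = 2.996 · √0.02823
  = 2.996 · 0.1680
  = 0.5034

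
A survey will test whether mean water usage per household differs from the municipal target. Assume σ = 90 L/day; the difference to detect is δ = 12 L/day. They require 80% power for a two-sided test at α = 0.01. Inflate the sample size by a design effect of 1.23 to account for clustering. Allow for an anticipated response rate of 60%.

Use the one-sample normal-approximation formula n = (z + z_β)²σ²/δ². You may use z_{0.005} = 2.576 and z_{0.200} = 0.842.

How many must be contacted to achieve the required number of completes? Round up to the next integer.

n = (z_{α/2} + z_β)² · σ² / δ²
  = (2.576 + 0.842)² · 90² / 12²
  = 11.6827 · 8100 / 144
  = 657.15
Design effect: 1.23 × 657.15 = 808.30.
Adjust for 60% response: 808.30 / 0.60 = 1347.16.
Round up → n = 1348.

n = 1348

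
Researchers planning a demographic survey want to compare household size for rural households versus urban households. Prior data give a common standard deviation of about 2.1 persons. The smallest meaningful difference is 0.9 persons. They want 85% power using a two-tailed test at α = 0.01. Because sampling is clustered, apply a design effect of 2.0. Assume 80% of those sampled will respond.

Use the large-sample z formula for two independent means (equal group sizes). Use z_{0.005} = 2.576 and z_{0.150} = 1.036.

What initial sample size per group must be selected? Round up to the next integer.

n = (z_{α/2} + z_β)² · (σ₁² + σ₂²) / δ²
  = (2.576 + 1.036)² · (2·2.1² = 8.82) / 0.9²
  = 13.0465 · 8.82 / 0.81
  = 142.06
Design effect: 2.0 × 142.06 = 284.12.
Adjust for 80% response: 284.12 / 0.80 = 355.16.
Round up → n = 356 per group.

n = 356 per group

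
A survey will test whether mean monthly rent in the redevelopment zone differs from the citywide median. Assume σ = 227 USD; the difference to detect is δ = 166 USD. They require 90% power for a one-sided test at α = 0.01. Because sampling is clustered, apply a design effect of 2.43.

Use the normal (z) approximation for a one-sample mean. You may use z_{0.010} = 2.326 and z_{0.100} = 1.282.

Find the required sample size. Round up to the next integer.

n = 60

n = (z_α + z_β)² · σ² / δ²
  = (2.326 + 1.282)² · 227² / 166²
  = 13.0177 · 51529 / 27556
  = 24.34
Design effect: 2.43 × 24.34 = 59.15.
Round up → n = 60.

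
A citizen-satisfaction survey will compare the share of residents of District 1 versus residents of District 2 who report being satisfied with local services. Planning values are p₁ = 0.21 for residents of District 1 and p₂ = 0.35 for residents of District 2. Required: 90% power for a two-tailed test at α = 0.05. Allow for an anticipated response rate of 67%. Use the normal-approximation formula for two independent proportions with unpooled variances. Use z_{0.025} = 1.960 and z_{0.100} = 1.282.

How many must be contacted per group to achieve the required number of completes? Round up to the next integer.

n = (z_{α/2} + z_β)² · [p₁(1−p₁) + p₂(1−p₂)] / (p₁ − p₂)²
  = (1.960 + 1.282)² · (0.21·0.79 + 0.35·0.65) / (-0.14)²
  = (3.242)² · (0.1659 + 0.2275) / 0.0196
  = 10.5106 · 0.3934 / 0.0196
  = 210.96
Adjust for 67% response: 210.96 / 0.67 = 314.87.
Round up → n = 315 per group.

n = 315 per group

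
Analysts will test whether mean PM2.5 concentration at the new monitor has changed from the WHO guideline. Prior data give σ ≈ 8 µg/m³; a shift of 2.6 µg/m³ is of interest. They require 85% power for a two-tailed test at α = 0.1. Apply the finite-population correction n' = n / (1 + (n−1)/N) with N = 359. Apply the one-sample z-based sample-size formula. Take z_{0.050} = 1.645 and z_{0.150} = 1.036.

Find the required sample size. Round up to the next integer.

n = 58

n = (z_{α/2} + z_β)² · σ² / δ²
  = (1.645 + 1.036)² · 8² / 2.6²
  = 7.1878 · 64 / 6.76
  = 68.05
Finite-population correction (N = 359): 68.05 / (1 + (68.05 − 1)/359) = 57.34.
Round up → n = 58.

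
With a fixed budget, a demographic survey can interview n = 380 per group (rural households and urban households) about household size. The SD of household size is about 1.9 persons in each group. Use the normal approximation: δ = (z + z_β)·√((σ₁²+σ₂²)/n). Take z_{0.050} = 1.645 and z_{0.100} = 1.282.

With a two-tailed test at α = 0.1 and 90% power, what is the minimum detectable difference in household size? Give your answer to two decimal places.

δ = (z_{α/2} + z_β) · √((σ₁²+σ₂²)/n)
  = (1.645 + 1.282) · √(7.22/380)
  = 2.927 · √0.019
  = 2.927 · 0.1378
  = 0.4035

Minimum detectable difference ≈ 0.40 persons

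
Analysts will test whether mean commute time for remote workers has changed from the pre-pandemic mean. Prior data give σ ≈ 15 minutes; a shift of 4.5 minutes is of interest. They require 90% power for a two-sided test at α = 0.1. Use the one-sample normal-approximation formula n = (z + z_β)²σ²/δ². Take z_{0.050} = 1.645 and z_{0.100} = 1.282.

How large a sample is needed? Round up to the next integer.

n = (z_{α/2} + z_β)² · σ² / δ²
  = (1.645 + 1.282)² · 15² / 4.5²
  = 8.5673 · 225 / 20.25
  = 95.19
Round up → n = 96.

n = 96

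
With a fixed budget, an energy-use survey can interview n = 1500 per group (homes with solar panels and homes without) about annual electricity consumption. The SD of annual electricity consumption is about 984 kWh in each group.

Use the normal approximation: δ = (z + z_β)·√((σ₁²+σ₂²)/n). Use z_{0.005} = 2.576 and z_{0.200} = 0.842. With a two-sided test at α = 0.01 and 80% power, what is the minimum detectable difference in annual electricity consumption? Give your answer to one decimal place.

Minimum detectable difference ≈ 122.8 kWh

δ = (z_{α/2} + z_β) · √((σ₁²+σ₂²)/n)
  = (2.576 + 0.842) · √(1936512/1500)
  = 3.418 · √1291.0
  = 3.418 · 35.9306
  = 122.8108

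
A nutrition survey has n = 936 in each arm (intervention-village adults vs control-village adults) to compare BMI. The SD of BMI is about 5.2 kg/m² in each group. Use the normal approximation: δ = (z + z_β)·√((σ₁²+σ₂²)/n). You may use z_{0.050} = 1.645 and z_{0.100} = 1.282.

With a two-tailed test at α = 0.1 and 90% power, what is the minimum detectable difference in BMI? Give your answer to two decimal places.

δ = (z_{α/2} + z_β) · √((σ₁²+σ₂²)/n)
  = (1.645 + 1.282) · √(54.08/936)
  = 2.927 · √0.05778
  = 2.927 · 0.2404
  = 0.7036

Minimum detectable difference ≈ 0.70 kg/m²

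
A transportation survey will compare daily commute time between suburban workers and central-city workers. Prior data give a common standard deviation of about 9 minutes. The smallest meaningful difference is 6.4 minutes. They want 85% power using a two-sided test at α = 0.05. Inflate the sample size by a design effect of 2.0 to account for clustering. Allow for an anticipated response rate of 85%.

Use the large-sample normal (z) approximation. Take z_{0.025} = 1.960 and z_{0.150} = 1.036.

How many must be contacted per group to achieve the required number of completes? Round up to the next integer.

n = (z_{α/2} + z_β)² · (σ₁² + σ₂²) / δ²
  = (1.960 + 1.036)² · (2·9² = 162) / 6.4²
  = 8.9760 · 162 / 40.96
  = 35.50
Design effect: 2.0 × 35.50 = 71.00.
Adjust for 85% response: 71.00 / 0.85 = 83.53.
Round up → n = 84 per group.

n = 84 per group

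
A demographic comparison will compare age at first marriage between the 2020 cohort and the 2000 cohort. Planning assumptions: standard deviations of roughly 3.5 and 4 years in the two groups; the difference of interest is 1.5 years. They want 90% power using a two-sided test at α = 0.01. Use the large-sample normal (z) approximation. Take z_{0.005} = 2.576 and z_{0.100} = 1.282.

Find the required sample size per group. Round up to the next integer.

n = 187 per group

n = (z_{α/2} + z_β)² · (σ₁² + σ₂²) / δ²
  = (2.576 + 1.282)² · (3.5² + 4² = 28.25) / 1.5²
  = 14.8842 · 28.25 / 2.25
  = 186.88
Round up → n = 187 per group.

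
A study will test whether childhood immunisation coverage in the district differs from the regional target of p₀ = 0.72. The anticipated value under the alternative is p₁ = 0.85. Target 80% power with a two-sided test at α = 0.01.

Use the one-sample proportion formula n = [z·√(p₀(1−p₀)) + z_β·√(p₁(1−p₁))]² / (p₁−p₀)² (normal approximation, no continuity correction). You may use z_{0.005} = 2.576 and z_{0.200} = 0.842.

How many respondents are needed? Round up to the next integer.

n = 126

n = [z_{α/2}·√(p₀q₀) + z_β·√(p₁q₁)]² / (p₁ − p₀)²
  = [2.576·√(0.72·0.28) + 0.842·√(0.85·0.15)]² / (0.13)²
  = [2.576·0.4490 + 0.842·0.3571]² / 0.0169
  = [1.4573]² / 0.0169
  = 125.66
Round up → n = 126.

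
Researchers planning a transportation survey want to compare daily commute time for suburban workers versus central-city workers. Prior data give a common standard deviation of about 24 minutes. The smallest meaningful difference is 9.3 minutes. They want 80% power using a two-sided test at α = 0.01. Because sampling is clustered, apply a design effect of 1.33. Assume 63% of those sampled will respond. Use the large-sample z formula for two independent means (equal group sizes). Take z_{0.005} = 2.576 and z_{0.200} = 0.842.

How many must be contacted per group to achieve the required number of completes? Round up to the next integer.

n = 329 per group

n = (z_{α/2} + z_β)² · (σ₁² + σ₂²) / δ²
  = (2.576 + 0.842)² · (2·24² = 1152) / 9.3²
  = 11.6827 · 1152 / 86.49
  = 155.61
Design effect: 1.33 × 155.61 = 206.96.
Adjust for 63% response: 206.96 / 0.63 = 328.50.
Round up → n = 329 per group.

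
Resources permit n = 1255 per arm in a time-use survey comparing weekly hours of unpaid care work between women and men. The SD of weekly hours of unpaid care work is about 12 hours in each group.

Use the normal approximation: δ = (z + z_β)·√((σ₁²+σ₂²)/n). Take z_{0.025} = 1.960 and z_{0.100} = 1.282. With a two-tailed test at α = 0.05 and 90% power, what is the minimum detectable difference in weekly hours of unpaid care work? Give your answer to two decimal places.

δ = (z_{α/2} + z_β) · √((σ₁²+σ₂²)/n)
  = (1.960 + 1.282) · √(288/1255)
  = 3.242 · √0.22948
  = 3.242 · 0.4790
  = 1.5531

Minimum detectable difference ≈ 1.55 hours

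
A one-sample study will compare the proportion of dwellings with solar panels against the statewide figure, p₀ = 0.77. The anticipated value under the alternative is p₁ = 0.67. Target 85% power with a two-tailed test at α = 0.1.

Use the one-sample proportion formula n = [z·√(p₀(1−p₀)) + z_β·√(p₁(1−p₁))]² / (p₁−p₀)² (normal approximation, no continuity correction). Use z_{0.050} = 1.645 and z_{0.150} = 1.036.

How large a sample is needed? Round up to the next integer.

n = [z_{α/2}·√(p₀q₀) + z_β·√(p₁q₁)]² / (p₁ − p₀)²
  = [1.645·√(0.77·0.23) + 1.036·√(0.67·0.33)]² / (-0.10)²
  = [1.645·0.4208 + 1.036·0.4702]² / 0.0100
  = [1.1794]² / 0.0100
  = 139.10
Round up → n = 140.

n = 140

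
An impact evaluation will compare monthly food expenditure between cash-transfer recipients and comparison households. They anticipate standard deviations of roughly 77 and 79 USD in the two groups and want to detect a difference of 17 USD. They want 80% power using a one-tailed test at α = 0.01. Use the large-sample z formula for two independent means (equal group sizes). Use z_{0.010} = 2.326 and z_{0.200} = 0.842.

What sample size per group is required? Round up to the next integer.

n = 423 per group

n = (z_α + z_β)² · (σ₁² + σ₂²) / δ²
  = (2.326 + 0.842)² · (77² + 79² = 12170) / 17²
  = 10.0362 · 12170 / 289
  = 422.63
Round up → n = 423 per group.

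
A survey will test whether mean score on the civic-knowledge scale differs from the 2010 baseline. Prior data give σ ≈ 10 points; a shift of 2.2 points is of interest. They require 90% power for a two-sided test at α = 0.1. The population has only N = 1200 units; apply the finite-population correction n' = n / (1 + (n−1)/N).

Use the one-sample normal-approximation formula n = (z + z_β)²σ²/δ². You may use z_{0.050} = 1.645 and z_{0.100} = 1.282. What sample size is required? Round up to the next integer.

n = 155

n = (z_{α/2} + z_β)² · σ² / δ²
  = (1.645 + 1.282)² · 10² / 2.2²
  = 8.5673 · 100 / 4.84
  = 177.01
Finite-population correction (N = 1200): 177.01 / (1 + (177.01 − 1)/1200) = 154.37.
Round up → n = 155.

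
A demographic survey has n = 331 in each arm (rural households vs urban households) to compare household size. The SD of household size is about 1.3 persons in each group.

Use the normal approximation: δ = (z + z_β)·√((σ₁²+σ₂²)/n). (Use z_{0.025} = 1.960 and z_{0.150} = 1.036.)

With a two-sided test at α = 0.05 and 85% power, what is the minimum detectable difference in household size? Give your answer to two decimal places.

Minimum detectable difference ≈ 0.30 persons

δ = (z_{α/2} + z_β) · √((σ₁²+σ₂²)/n)
  = (1.960 + 1.036) · √(3.38/331)
  = 2.996 · √0.01021
  = 2.996 · 0.1011
  = 0.3028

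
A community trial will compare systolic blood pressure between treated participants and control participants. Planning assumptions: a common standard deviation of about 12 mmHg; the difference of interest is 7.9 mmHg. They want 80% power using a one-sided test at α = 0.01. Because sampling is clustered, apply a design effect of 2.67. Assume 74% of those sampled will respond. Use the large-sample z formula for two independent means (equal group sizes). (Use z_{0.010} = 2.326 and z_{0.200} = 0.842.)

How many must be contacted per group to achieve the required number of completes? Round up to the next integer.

n = (z_α + z_β)² · (σ₁² + σ₂²) / δ²
  = (2.326 + 0.842)² · (2·12² = 288) / 7.9²
  = 10.0362 · 288 / 62.41
  = 46.31
Design effect: 2.67 × 46.31 = 123.66.
Adjust for 74% response: 123.66 / 0.74 = 167.10.
Round up → n = 168 per group.

n = 168 per group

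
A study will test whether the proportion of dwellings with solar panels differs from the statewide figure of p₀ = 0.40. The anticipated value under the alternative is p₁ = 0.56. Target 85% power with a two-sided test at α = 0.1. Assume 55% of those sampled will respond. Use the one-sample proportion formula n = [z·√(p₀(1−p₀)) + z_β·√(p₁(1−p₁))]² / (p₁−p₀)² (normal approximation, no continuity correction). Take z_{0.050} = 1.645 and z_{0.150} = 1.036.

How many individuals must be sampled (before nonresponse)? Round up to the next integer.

n = 124

n = [z_{α/2}·√(p₀q₀) + z_β·√(p₁q₁)]² / (p₁ − p₀)²
  = [1.645·√(0.40·0.60) + 1.036·√(0.56·0.44)]² / (0.16)²
  = [1.645·0.4899 + 1.036·0.4964]² / 0.0256
  = [1.3201]² / 0.0256
  = 68.08
Adjust for 55% response: 68.08 / 0.55 = 123.78.
Round up → n = 124.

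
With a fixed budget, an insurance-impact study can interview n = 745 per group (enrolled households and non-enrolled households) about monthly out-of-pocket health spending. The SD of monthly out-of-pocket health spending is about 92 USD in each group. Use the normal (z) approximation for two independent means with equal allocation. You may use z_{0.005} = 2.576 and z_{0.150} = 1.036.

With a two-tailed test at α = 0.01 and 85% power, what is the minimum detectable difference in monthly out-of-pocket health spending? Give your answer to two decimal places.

Minimum detectable difference ≈ 17.22 USD

δ = (z_{α/2} + z_β) · √((σ₁²+σ₂²)/n)
  = (2.576 + 1.036) · √(16928/745)
  = 3.612 · √22.7221
  = 3.612 · 4.7668
  = 17.2176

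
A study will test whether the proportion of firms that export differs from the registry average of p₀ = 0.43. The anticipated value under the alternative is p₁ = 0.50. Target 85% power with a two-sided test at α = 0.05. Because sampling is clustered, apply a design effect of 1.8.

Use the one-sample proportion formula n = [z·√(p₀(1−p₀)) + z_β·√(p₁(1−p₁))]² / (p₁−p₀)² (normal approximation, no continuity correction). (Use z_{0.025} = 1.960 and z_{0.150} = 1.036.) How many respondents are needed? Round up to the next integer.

n = [z_{α/2}·√(p₀q₀) + z_β·√(p₁q₁)]² / (p₁ − p₀)²
  = [1.960·√(0.43·0.57) + 1.036·√(0.50·0.50)]² / (0.07)²
  = [1.960·0.4951 + 1.036·0.5000]² / 0.0049
  = [1.4883]² / 0.0049
  = 452.08
Design effect: 1.8 × 452.08 = 813.74.
Round up → n = 814.

n = 814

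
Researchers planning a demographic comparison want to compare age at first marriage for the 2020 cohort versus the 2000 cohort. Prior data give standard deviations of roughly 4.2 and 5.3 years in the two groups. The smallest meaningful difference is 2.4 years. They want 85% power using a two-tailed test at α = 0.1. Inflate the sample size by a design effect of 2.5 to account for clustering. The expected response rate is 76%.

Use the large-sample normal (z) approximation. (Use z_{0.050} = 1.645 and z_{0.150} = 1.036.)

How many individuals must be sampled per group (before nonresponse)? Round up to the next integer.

n = (z_{α/2} + z_β)² · (σ₁² + σ₂²) / δ²
  = (1.645 + 1.036)² · (4.2² + 5.3² = 45.73) / 2.4²
  = 7.1878 · 45.73 / 5.76
  = 57.07
Design effect: 2.5 × 57.07 = 142.66.
Adjust for 76% response: 142.66 / 0.76 = 187.71.
Round up → n = 188 per group.

n = 188 per group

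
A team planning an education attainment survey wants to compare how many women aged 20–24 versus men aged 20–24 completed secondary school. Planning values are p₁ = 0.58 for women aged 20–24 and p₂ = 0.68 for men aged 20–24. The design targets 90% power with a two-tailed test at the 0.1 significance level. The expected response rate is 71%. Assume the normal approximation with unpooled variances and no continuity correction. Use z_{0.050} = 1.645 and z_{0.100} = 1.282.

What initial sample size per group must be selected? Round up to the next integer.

n = (z_{α/2} + z_β)² · [p₁(1−p₁) + p₂(1−p₂)] / (p₁ − p₂)²
  = (1.645 + 1.282)² · (0.58·0.42 + 0.68·0.32) / (-0.10)²
  = (2.927)² · (0.2436 + 0.2176) / 0.0100
  = 8.5673 · 0.4612 / 0.0100
  = 395.13
Adjust for 71% response: 395.13 / 0.71 = 556.51.
Round up → n = 557 per group.

n = 557 per group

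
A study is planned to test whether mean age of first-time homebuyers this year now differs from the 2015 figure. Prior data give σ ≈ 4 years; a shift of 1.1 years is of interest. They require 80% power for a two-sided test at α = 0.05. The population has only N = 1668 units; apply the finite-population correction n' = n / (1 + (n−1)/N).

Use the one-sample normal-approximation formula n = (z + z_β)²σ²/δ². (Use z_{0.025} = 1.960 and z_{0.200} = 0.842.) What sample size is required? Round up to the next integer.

n = 98

n = (z_{α/2} + z_β)² · σ² / δ²
  = (1.960 + 0.842)² · 4² / 1.1²
  = 7.8512 · 16 / 1.21
  = 103.82
Finite-population correction (N = 1668): 103.82 / (1 + (103.82 − 1)/1668) = 97.79.
Round up → n = 98.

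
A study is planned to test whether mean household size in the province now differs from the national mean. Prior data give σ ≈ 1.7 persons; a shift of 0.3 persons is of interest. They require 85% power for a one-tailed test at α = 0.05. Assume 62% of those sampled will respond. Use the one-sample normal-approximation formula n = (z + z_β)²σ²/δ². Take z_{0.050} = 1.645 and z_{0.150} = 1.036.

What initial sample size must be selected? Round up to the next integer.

n = 373

n = (z_α + z_β)² · σ² / δ²
  = (1.645 + 1.036)² · 1.7² / 0.3²
  = 7.1878 · 2.89 / 0.09
  = 230.81
Adjust for 62% response: 230.81 / 0.62 = 372.27.
Round up → n = 373.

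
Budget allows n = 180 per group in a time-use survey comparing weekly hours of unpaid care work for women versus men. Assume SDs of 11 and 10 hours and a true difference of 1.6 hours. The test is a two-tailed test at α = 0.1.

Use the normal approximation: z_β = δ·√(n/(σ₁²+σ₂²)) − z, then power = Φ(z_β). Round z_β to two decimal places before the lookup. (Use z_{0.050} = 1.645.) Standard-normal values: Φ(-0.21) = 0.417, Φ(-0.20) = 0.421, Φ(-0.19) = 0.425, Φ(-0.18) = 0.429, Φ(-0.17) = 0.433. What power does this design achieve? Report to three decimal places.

Power ≈ 0.421

z_β = δ·√(n/(σ₁²+σ₂²)) − z_{α/2}
    = 1.6 · √(180/221) − 1.645
    = 1.6 · 0.90249 − 1.645
    = 1.4440 − 1.645 = -0.2010 → -0.20
Power = Φ(-0.20) = 0.421.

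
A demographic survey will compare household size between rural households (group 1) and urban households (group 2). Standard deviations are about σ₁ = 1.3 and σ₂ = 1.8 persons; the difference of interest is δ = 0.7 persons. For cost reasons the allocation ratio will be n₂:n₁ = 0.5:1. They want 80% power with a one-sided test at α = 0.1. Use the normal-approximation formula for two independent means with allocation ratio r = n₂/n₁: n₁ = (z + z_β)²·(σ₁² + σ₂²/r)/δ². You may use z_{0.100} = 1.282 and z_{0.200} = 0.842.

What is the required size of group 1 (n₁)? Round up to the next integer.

n₁ = (z_α + z_β)² · (σ₁² + σ₂²/r) / δ²
   = (1.282 + 0.842)² · (1.3² + 1.8²/0.5) / 0.7²
   = 4.5114 · (1.69 + 6.48) / 0.49
   = 4.5114 · 8.17 / 0.49
   = 75.22
Round up → n₁ = 76; n₂ = r·n₁ = 0.5 × 76 = 38.

n₁ = 76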